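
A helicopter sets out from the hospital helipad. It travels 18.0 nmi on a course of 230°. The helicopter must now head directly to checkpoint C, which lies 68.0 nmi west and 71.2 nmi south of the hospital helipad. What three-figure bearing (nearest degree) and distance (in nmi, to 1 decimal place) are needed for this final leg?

Leg 1 (230°, 18.0 nmi): east 18.0 sin 230° = -13.79, north 18.0 cos 230° = -11.57
Current position: (-13.79, -11.57). Target: (-68.0, -71.2). Remaining: Δeast = -54.21, Δnorth = -59.63.
Bearing = atan2(-54.21, -59.63) mod 360° = 222.27°; distance = √((-54.21)² + (-59.63)²) = 80.589 nmi.

222°, 80.6 nmi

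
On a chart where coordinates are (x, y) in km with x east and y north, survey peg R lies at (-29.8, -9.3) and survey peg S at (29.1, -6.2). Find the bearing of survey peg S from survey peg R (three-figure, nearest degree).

087°

Δeast = 29.1 − -29.8 = 58.90; Δnorth = -6.2 − -9.3 = 3.10.
Bearing = atan2(Δeast, Δnorth) mod 360° = 86.99° ≈ 087°.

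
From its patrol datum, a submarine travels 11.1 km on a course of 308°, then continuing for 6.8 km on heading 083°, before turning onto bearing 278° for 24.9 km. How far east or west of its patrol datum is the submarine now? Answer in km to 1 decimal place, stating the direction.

26.7 km west

Leg 1 (308°, 11.1 km): east 11.1 sin 308° = -8.75, north 11.1 cos 308° = 6.83
Leg 2 (083°, 6.8 km): east 6.8 sin 83° = 6.75, north 6.8 cos 83° = 0.83
Leg 3 (278°, 24.9 km): east 24.9 sin 278° = -24.66, north 24.9 cos 278° = 3.47
Net east component: -26.66 km.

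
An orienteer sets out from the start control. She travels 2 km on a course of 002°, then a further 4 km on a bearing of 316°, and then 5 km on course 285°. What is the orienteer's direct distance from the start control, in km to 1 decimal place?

Leg 1 (002°, 2 km): east 2 sin 2° = 0.07, north 2 cos 2° = 2.00
Leg 2 (316°, 4 km): east 4 sin 316° = -2.78, north 4 cos 316° = 2.88
Leg 3 (285°, 5 km): east 5 sin 285° = -4.83, north 5 cos 285° = 1.29
Net: -7.54 east, 6.17 north. Distance = √((-7.54)² + (6.17)²) = 9.742 km.

9.7 km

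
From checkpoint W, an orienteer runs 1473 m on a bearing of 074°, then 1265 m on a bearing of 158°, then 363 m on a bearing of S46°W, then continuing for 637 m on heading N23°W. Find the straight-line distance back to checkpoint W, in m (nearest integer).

1446 m

Leg 1 (074°, 1473 m): east 1473 sin 74° = 1415.94, north 1473 cos 74° = 406.01
Leg 2 (158°, 1265 m): east 1265 sin 158° = 473.88, north 1265 cos 158° = -1172.89
Leg 3 (S46°W, 363 m): east 363 sin 226° = -261.12, north 363 cos 226° = -252.16
Leg 4 (N23°W, 637 m): east 637 sin 337° = -248.90, north 637 cos 337° = 586.36
Net: 1379.80 east, -432.67 north. Distance = √((1379.80)² + (-432.67)²) = 1446.048 m.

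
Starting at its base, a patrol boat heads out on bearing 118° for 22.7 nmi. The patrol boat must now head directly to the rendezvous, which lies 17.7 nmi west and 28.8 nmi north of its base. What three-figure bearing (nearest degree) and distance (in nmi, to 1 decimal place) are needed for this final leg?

Leg 1 (118°, 22.7 nmi): east 22.7 sin 118° = 20.04, north 22.7 cos 118° = -10.66
Current position: (20.04, -10.66). Target: (-17.7, 28.8). Remaining: Δeast = -37.74, Δnorth = 39.46.
Bearing = atan2(-37.74, 39.46) mod 360° = 316.27°; distance = √((-37.74)² + (39.46)²) = 54.602 nmi.

316°, 54.6 nmi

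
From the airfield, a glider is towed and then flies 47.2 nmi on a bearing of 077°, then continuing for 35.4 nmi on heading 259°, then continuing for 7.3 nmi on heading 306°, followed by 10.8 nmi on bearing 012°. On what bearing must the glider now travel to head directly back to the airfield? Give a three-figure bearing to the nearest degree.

202°

Leg 1 (077°, 47.2 nmi): east 47.2 sin 77° = 45.99, north 47.2 cos 77° = 10.62
Leg 2 (259°, 35.4 nmi): east 35.4 sin 259° = -34.75, north 35.4 cos 259° = -6.75
Leg 3 (306°, 7.3 nmi): east 7.3 sin 306° = -5.91, north 7.3 cos 306° = 4.29
Leg 4 (012°, 10.8 nmi): east 10.8 sin 12° = 2.25, north 10.8 cos 12° = 10.56
Net displacement: 7.58 east, 18.72 north. Direction back to start is (-7.58, -18.72): bearing = atan2(-7.58, -18.72) mod 360° = 202.05° ≈ 202°.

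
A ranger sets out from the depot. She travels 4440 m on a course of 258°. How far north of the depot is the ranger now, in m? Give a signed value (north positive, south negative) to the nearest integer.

-923 m

Leg 1 (258°, 4440 m): east 4440 sin 258° = -4342.98, north 4440 cos 258° = -923.13
Net north component: -923.13 m.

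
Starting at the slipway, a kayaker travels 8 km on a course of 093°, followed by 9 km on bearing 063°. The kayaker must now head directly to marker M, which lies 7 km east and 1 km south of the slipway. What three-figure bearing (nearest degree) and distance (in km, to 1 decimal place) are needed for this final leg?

Leg 1 (093°, 8 km): east 8 sin 93° = 7.99, north 8 cos 93° = -0.42
Leg 2 (063°, 9 km): east 9 sin 63° = 8.02, north 9 cos 63° = 4.09
Current position: (16.01, 3.67). Target: (7, -1). Remaining: Δeast = -9.01, Δnorth = -4.67.
Bearing = atan2(-9.01, -4.67) mod 360° = 242.61°; distance = √((-9.01)² + (-4.67)²) = 10.145 km.

243°, 10.1 km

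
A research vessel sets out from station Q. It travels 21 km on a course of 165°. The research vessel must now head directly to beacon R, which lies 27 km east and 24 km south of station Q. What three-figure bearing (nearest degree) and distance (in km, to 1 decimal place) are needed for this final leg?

100°, 21.9 km

Leg 1 (165°, 21 km): east 21 sin 165° = 5.44, north 21 cos 165° = -20.28
Current position: (5.44, -20.28). Target: (27, -24). Remaining: Δeast = 21.56, Δnorth = -3.72.
Bearing = atan2(21.56, -3.72) mod 360° = 99.78°; distance = √((21.56)² + (-3.72)²) = 21.883 km.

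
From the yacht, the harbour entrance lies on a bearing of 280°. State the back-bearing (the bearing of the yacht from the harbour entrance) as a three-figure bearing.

100°

Back-bearing = 280° − 180° = 100°.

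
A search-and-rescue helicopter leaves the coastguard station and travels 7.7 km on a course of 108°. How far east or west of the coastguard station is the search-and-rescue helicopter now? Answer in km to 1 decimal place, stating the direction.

Leg 1 (108°, 7.7 km): east 7.7 sin 108° = 7.32, north 7.7 cos 108° = -2.38
Net east component: 7.32 km.

7.3 km east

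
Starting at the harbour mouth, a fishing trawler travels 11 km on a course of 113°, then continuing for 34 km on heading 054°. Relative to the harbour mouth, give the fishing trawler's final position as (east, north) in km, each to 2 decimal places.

Leg 1 (113°, 11 km): east 11 sin 113° = 10.13, north 11 cos 113° = -4.30
Leg 2 (054°, 34 km): east 34 sin 54° = 27.51, north 34 cos 54° = 19.98
Summing: 37.63 km east, 15.69 km north → (37.63, 15.69).

(37.63, 15.69)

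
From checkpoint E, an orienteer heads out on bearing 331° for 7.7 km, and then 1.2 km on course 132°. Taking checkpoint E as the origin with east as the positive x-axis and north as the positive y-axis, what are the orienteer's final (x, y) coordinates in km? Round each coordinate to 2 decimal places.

Leg 1 (331°, 7.7 km): east 7.7 sin 331° = -3.73, north 7.7 cos 331° = 6.73
Leg 2 (132°, 1.2 km): east 1.2 sin 132° = 0.89, north 1.2 cos 132° = -0.80
Summing: -2.84 km east, 5.93 km north → (-2.84, 5.93).

(-2.84, 5.93)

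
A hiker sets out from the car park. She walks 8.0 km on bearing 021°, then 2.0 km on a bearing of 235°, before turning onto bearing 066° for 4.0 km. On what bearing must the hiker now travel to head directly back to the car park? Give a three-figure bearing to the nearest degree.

Leg 1 (021°, 8.0 km): east 8.0 sin 21° = 2.87, north 8.0 cos 21° = 7.47
Leg 2 (235°, 2.0 km): east 2.0 sin 235° = -1.64, north 2.0 cos 235° = -1.15
Leg 3 (066°, 4.0 km): east 4.0 sin 66° = 3.65, north 4.0 cos 66° = 1.63
Net displacement: 4.88 east, 7.95 north. Direction back to start is (-4.88, -7.95): bearing = atan2(-4.88, -7.95) mod 360° = 211.56° ≈ 212°.

212°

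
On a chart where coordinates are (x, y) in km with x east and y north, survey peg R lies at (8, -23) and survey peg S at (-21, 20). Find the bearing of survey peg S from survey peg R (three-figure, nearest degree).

326°

Δeast = -21 − 8 = -29.00; Δnorth = 20 − -23 = 43.00.
Bearing = atan2(Δeast, Δnorth) mod 360° = 326.00° ≈ 326°.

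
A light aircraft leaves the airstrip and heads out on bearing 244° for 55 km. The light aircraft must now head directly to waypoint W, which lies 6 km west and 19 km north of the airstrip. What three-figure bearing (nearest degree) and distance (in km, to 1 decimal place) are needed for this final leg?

045°, 61.2 km

Leg 1 (244°, 55 km): east 55 sin 244° = -49.43, north 55 cos 244° = -24.11
Current position: (-49.43, -24.11). Target: (-6, 19). Remaining: Δeast = 43.43, Δnorth = 43.11.
Bearing = atan2(43.43, 43.11) mod 360° = 45.21°; distance = √((43.43)² + (43.11)²) = 61.196 km.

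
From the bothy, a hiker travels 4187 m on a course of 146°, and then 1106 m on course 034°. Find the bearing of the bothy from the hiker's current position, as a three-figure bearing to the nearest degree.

311°

Leg 1 (146°, 4187 m): east 4187 sin 146° = 2341.34, north 4187 cos 146° = -3471.18
Leg 2 (034°, 1106 m): east 1106 sin 34° = 618.47, north 1106 cos 34° = 916.92
Net displacement: 2959.81 east, -2554.26 north. Direction back to start is (-2959.81, 2554.26): bearing = atan2(-2959.81, 2554.26) mod 360° = 310.79° ≈ 311°.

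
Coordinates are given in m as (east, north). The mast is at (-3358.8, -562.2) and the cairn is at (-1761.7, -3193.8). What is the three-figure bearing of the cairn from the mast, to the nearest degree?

Δeast = -1761.7 − -3358.8 = 1597.10; Δnorth = -3193.8 − -562.2 = -2631.60.
Bearing = atan2(Δeast, Δnorth) mod 360° = 148.75° ≈ 149°.

149°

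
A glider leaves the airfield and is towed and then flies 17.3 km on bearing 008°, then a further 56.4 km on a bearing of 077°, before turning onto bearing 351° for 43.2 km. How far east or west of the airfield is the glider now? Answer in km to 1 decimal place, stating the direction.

50.6 km east

Leg 1 (008°, 17.3 km): east 17.3 sin 8° = 2.41, north 17.3 cos 8° = 17.13
Leg 2 (077°, 56.4 km): east 56.4 sin 77° = 54.95, north 56.4 cos 77° = 12.69
Leg 3 (351°, 43.2 km): east 43.2 sin 351° = -6.76, north 43.2 cos 351° = 42.67
Net east component: 50.60 km.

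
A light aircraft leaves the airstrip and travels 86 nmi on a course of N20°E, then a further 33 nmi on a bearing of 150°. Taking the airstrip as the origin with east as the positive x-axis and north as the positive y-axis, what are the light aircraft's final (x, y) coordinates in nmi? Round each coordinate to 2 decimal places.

Leg 1 (N20°E, 86 nmi): east 86 sin 20° = 29.41, north 86 cos 20° = 80.81
Leg 2 (150°, 33 nmi): east 33 sin 150° = 16.50, north 33 cos 150° = -28.58
Summing: 45.91 nmi east, 52.23 nmi north → (45.91, 52.23).

(45.91, 52.23)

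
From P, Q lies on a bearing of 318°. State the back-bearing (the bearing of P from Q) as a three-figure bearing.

138°

Back-bearing = 318° − 180° = 138°.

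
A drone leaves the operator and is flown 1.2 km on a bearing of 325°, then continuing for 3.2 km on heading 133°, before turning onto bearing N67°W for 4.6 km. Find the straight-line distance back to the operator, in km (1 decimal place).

2.7 km

Leg 1 (325°, 1.2 km): east 1.2 sin 325° = -0.69, north 1.2 cos 325° = 0.98
Leg 2 (133°, 3.2 km): east 3.2 sin 133° = 2.34, north 3.2 cos 133° = -2.18
Leg 3 (N67°W, 4.6 km): east 4.6 sin 293° = -4.23, north 4.6 cos 293° = 1.80
Net: -2.58 east, 0.60 north. Distance = √((-2.58)² + (0.60)²) = 2.651 km.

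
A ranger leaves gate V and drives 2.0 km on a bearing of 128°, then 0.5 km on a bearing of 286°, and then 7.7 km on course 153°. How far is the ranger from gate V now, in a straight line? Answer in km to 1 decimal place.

9.2 km

Leg 1 (128°, 2.0 km): east 2.0 sin 128° = 1.58, north 2.0 cos 128° = -1.23
Leg 2 (286°, 0.5 km): east 0.5 sin 286° = -0.48, north 0.5 cos 286° = 0.14
Leg 3 (153°, 7.7 km): east 7.7 sin 153° = 3.50, north 7.7 cos 153° = -6.86
Net: 4.59 east, -7.95 north. Distance = √((4.59)² + (-7.95)²) = 9.184 km.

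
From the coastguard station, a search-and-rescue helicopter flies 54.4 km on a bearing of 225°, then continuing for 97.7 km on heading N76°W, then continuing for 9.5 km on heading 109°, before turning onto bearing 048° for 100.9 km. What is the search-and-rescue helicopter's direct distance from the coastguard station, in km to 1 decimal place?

Leg 1 (225°, 54.4 km): east 54.4 sin 225° = -38.47, north 54.4 cos 225° = -38.47
Leg 2 (N76°W, 97.7 km): east 97.7 sin 284° = -94.80, north 97.7 cos 284° = 23.64
Leg 3 (109°, 9.5 km): east 9.5 sin 109° = 8.98, north 9.5 cos 109° = -3.09
Leg 4 (048°, 100.9 km): east 100.9 sin 48° = 74.98, north 100.9 cos 48° = 67.52
Net: -49.30 east, 49.59 north. Distance = √((-49.30)² + (49.59)²) = 69.926 km.

69.9 km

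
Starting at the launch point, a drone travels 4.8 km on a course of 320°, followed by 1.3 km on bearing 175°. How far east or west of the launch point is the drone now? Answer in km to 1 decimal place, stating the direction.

Leg 1 (320°, 4.8 km): east 4.8 sin 320° = -3.09, north 4.8 cos 320° = 3.68
Leg 2 (175°, 1.3 km): east 1.3 sin 175° = 0.11, north 1.3 cos 175° = -1.30
Net east component: -2.97 km.

3.0 km west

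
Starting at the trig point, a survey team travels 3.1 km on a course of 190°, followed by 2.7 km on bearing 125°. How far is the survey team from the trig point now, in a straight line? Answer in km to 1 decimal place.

4.9 km

Leg 1 (190°, 3.1 km): east 3.1 sin 190° = -0.54, north 3.1 cos 190° = -3.05
Leg 2 (125°, 2.7 km): east 2.7 sin 125° = 2.21, north 2.7 cos 125° = -1.55
Net: 1.67 east, -4.60 north. Distance = √((1.67)² + (-4.60)²) = 4.896 km.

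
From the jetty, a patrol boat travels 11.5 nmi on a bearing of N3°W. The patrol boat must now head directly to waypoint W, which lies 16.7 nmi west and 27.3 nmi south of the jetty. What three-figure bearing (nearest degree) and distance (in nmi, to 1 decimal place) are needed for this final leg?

Leg 1 (N3°W, 11.5 nmi): east 11.5 sin 357° = -0.60, north 11.5 cos 357° = 11.48
Current position: (-0.60, 11.48). Target: (-16.7, -27.3). Remaining: Δeast = -16.10, Δnorth = -38.78.
Bearing = atan2(-16.10, -38.78) mod 360° = 202.54°; distance = √((-16.10)² + (-38.78)²) = 41.992 nmi.

203°, 42.0 nmi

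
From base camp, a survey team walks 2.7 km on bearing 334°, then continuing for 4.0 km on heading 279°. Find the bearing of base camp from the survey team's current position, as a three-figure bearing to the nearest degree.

121°

Leg 1 (334°, 2.7 km): east 2.7 sin 334° = -1.18, north 2.7 cos 334° = 2.43
Leg 2 (279°, 4.0 km): east 4.0 sin 279° = -3.95, north 4.0 cos 279° = 0.63
Net displacement: -5.13 east, 3.05 north. Direction back to start is (5.13, -3.05): bearing = atan2(5.13, -3.05) mod 360° = 120.73° ≈ 121°.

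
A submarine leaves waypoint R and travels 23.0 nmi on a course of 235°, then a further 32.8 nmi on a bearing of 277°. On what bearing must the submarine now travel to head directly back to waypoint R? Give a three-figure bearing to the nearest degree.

Leg 1 (235°, 23.0 nmi): east 23.0 sin 235° = -18.84, north 23.0 cos 235° = -13.19
Leg 2 (277°, 32.8 nmi): east 32.8 sin 277° = -32.56, north 32.8 cos 277° = 4.00
Net displacement: -51.40 east, -9.19 north. Direction back to start is (51.40, 9.19): bearing = atan2(51.40, 9.19) mod 360° = 79.86° ≈ 080°.

080°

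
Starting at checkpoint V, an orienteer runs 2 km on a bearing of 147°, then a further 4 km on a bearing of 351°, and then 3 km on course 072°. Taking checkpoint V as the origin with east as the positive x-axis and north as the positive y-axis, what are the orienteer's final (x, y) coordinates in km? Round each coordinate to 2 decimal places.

(3.32, 3.20)

Leg 1 (147°, 2 km): east 2 sin 147° = 1.09, north 2 cos 147° = -1.68
Leg 2 (351°, 4 km): east 4 sin 351° = -0.63, north 4 cos 351° = 3.95
Leg 3 (072°, 3 km): east 3 sin 72° = 2.85, north 3 cos 72° = 0.93
Summing: 3.32 km east, 3.20 km north → (3.32, 3.20).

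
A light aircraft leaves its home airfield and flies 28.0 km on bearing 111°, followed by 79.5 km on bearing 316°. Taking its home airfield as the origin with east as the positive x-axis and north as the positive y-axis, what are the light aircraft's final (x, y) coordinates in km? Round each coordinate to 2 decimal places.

(-29.09, 47.15)

Leg 1 (111°, 28.0 km): east 28.0 sin 111° = 26.14, north 28.0 cos 111° = -10.03
Leg 2 (316°, 79.5 km): east 79.5 sin 316° = -55.23, north 79.5 cos 316° = 57.19
Summing: -29.09 km east, 47.15 km north → (-29.09, 47.15).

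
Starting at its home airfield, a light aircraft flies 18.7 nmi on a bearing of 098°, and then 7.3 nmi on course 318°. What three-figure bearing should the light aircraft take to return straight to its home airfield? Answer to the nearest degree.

Leg 1 (098°, 18.7 nmi): east 18.7 sin 98° = 18.52, north 18.7 cos 98° = -2.60
Leg 2 (318°, 7.3 nmi): east 7.3 sin 318° = -4.88, north 7.3 cos 318° = 5.42
Net displacement: 13.63 east, 2.82 north. Direction back to start is (-13.63, -2.82): bearing = atan2(-13.63, -2.82) mod 360° = 258.30° ≈ 258°.

258°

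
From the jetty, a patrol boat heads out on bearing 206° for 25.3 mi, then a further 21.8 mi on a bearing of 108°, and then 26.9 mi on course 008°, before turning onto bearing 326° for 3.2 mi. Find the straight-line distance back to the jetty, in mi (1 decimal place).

Leg 1 (206°, 25.3 mi): east 25.3 sin 206° = -11.09, north 25.3 cos 206° = -22.74
Leg 2 (108°, 21.8 mi): east 21.8 sin 108° = 20.73, north 21.8 cos 108° = -6.74
Leg 3 (008°, 26.9 mi): east 26.9 sin 8° = 3.74, north 26.9 cos 8° = 26.64
Leg 4 (326°, 3.2 mi): east 3.2 sin 326° = -1.79, north 3.2 cos 326° = 2.65
Net: 11.60 east, -0.18 north. Distance = √((11.60)² + (-0.18)²) = 11.598 mi.

11.6 mi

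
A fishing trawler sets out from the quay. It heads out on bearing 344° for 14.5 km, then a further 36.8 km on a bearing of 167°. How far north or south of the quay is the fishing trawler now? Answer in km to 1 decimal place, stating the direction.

21.9 km south

Leg 1 (344°, 14.5 km): east 14.5 sin 344° = -4.00, north 14.5 cos 344° = 13.94
Leg 2 (167°, 36.8 km): east 36.8 sin 167° = 8.28, north 36.8 cos 167° = -35.86
Net north component: -21.92 km.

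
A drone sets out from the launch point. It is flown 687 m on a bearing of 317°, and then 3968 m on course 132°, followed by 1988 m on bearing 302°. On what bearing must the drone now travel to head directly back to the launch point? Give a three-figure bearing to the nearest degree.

324°

Leg 1 (317°, 687 m): east 687 sin 317° = -468.53, north 687 cos 317° = 502.44
Leg 2 (132°, 3968 m): east 3968 sin 132° = 2948.80, north 3968 cos 132° = -2655.11
Leg 3 (302°, 1988 m): east 1988 sin 302° = -1685.92, north 1988 cos 302° = 1053.48
Net displacement: 794.35 east, -1099.19 north. Direction back to start is (-794.35, 1099.19): bearing = atan2(-794.35, 1099.19) mod 360° = 324.15° ≈ 324°.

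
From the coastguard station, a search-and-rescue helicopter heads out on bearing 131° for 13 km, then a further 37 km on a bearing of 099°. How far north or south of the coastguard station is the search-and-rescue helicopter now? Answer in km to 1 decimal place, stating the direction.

14.3 km south

Leg 1 (131°, 13 km): east 13 sin 131° = 9.81, north 13 cos 131° = -8.53
Leg 2 (099°, 37 km): east 37 sin 99° = 36.54, north 37 cos 99° = -5.79
Net north component: -14.32 km.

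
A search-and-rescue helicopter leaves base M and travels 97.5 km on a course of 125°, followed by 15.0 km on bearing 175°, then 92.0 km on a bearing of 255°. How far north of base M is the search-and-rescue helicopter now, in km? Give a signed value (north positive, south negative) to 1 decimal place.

-94.7 km

Leg 1 (125°, 97.5 km): east 97.5 sin 125° = 79.87, north 97.5 cos 125° = -55.92
Leg 2 (175°, 15.0 km): east 15.0 sin 175° = 1.31, north 15.0 cos 175° = -14.94
Leg 3 (255°, 92.0 km): east 92.0 sin 255° = -88.87, north 92.0 cos 255° = -23.81
Net north component: -94.68 km.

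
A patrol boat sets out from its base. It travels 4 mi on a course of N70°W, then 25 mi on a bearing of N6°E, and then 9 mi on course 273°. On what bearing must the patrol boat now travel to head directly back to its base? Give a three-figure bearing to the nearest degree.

Leg 1 (N70°W, 4 mi): east 4 sin 290° = -3.76, north 4 cos 290° = 1.37
Leg 2 (N6°E, 25 mi): east 25 sin 6° = 2.61, north 25 cos 6° = 24.86
Leg 3 (273°, 9 mi): east 9 sin 273° = -8.99, north 9 cos 273° = 0.47
Net displacement: -10.13 east, 26.70 north. Direction back to start is (10.13, -26.70): bearing = atan2(10.13, -26.70) mod 360° = 159.22° ≈ 159°.

159°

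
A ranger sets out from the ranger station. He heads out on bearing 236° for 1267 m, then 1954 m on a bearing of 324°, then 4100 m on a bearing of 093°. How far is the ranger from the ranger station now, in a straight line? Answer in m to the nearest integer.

2006 m

Leg 1 (236°, 1267 m): east 1267 sin 236° = -1050.39, north 1267 cos 236° = -708.50
Leg 2 (324°, 1954 m): east 1954 sin 324° = -1148.53, north 1954 cos 324° = 1580.82
Leg 3 (093°, 4100 m): east 4100 sin 93° = 4094.38, north 4100 cos 93° = -214.58
Net: 1895.46 east, 657.74 north. Distance = √((1895.46)² + (657.74)²) = 2006.337 m.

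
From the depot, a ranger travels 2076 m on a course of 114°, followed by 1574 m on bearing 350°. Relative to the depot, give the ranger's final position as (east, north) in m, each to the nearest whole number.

(1623, 706)

Leg 1 (114°, 2076 m): east 2076 sin 114° = 1896.52, north 2076 cos 114° = -844.39
Leg 2 (350°, 1574 m): east 1574 sin 350° = -273.32, north 1574 cos 350° = 1550.09
Summing: 1623.20 m east, 705.70 m north → (1623, 706).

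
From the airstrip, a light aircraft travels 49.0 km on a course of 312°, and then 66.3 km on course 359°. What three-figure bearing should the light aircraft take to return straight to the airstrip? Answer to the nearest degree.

Leg 1 (312°, 49.0 km): east 49.0 sin 312° = -36.41, north 49.0 cos 312° = 32.79
Leg 2 (359°, 66.3 km): east 66.3 sin 359° = -1.16, north 66.3 cos 359° = 66.29
Net displacement: -37.57 east, 99.08 north. Direction back to start is (37.57, -99.08): bearing = atan2(37.57, -99.08) mod 360° = 159.23° ≈ 159°.

159°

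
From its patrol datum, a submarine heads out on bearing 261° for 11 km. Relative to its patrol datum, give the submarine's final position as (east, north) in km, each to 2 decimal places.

(-10.86, -1.72)

Leg 1 (261°, 11 km): east 11 sin 261° = -10.86, north 11 cos 261° = -1.72
Summing: -10.86 km east, -1.72 km north → (-10.86, -1.72).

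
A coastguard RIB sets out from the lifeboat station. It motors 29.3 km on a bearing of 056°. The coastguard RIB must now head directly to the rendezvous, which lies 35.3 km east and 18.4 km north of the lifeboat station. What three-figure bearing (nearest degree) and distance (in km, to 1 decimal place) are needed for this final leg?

Leg 1 (056°, 29.3 km): east 29.3 sin 56° = 24.29, north 29.3 cos 56° = 16.38
Current position: (24.29, 16.38). Target: (35.3, 18.4). Remaining: Δeast = 11.01, Δnorth = 2.02.
Bearing = atan2(11.01, 2.02) mod 360° = 79.62°; distance = √((11.01)² + (2.02)²) = 11.192 km.

080°, 11.2 km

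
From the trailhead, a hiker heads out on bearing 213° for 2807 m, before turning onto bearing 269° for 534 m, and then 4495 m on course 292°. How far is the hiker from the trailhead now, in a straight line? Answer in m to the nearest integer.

6267 m

Leg 1 (213°, 2807 m): east 2807 sin 213° = -1528.80, north 2807 cos 213° = -2354.15
Leg 2 (269°, 534 m): east 534 sin 269° = -533.92, north 534 cos 269° = -9.32
Leg 3 (292°, 4495 m): east 4495 sin 292° = -4167.69, north 4495 cos 292° = 1683.86
Net: -6230.41 east, -679.61 north. Distance = √((-6230.41)² + (-679.61)²) = 6267.368 m.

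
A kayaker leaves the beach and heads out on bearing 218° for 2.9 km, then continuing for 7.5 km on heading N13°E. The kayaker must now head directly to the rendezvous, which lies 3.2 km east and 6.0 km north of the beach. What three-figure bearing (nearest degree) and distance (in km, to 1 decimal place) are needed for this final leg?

073°, 3.4 km

Leg 1 (218°, 2.9 km): east 2.9 sin 218° = -1.79, north 2.9 cos 218° = -2.29
Leg 2 (N13°E, 7.5 km): east 7.5 sin 13° = 1.69, north 7.5 cos 13° = 7.31
Current position: (-0.10, 5.02). Target: (3.2, 6.0). Remaining: Δeast = 3.30, Δnorth = 0.98.
Bearing = atan2(3.30, 0.98) mod 360° = 73.49°; distance = √((3.30)² + (0.98)²) = 3.440 km.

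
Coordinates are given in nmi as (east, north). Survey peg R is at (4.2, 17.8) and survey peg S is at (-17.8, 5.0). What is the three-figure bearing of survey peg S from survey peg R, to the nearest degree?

Δeast = -17.8 − 4.2 = -22.00; Δnorth = 5.0 − 17.8 = -12.80.
Bearing = atan2(Δeast, Δnorth) mod 360° = 239.81° ≈ 240°.

240°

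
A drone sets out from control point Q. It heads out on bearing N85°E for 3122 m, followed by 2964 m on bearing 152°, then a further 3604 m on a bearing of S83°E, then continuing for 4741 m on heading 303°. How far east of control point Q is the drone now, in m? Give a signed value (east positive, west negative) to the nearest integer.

4103 m

Leg 1 (N85°E, 3122 m): east 3122 sin 85° = 3110.12, north 3122 cos 85° = 272.10
Leg 2 (152°, 2964 m): east 2964 sin 152° = 1391.51, north 2964 cos 152° = -2617.06
Leg 3 (S83°E, 3604 m): east 3604 sin 97° = 3577.14, north 3604 cos 97° = -439.22
Leg 4 (303°, 4741 m): east 4741 sin 303° = -3976.14, north 4741 cos 303° = 2582.13
Net east component: 4102.63 m.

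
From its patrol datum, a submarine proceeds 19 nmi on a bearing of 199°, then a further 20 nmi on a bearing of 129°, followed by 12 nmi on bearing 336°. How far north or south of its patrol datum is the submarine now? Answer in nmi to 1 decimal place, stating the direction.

19.6 nmi south

Leg 1 (199°, 19 nmi): east 19 sin 199° = -6.19, north 19 cos 199° = -17.96
Leg 2 (129°, 20 nmi): east 20 sin 129° = 15.54, north 20 cos 129° = -12.59
Leg 3 (336°, 12 nmi): east 12 sin 336° = -4.88, north 12 cos 336° = 10.96
Net north component: -19.59 nmi.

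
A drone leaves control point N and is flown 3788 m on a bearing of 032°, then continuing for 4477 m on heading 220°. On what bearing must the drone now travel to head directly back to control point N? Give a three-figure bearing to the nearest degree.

Leg 1 (032°, 3788 m): east 3788 sin 32° = 2007.33, north 3788 cos 32° = 3212.41
Leg 2 (220°, 4477 m): east 4477 sin 220° = -2877.76, north 4477 cos 220° = -3429.58
Net displacement: -870.43 east, -217.17 north. Direction back to start is (870.43, 217.17): bearing = atan2(870.43, 217.17) mod 360° = 75.99° ≈ 076°.

076°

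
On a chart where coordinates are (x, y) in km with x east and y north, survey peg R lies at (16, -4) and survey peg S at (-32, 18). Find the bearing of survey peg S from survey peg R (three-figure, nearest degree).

295°

Δeast = -32 − 16 = -48.00; Δnorth = 18 − -4 = 22.00.
Bearing = atan2(Δeast, Δnorth) mod 360° = 294.62° ≈ 295°.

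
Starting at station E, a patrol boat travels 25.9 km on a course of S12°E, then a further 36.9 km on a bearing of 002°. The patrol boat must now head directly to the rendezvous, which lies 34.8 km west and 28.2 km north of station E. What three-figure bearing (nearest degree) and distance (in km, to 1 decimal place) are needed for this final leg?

292°, 44.7 km

Leg 1 (S12°E, 25.9 km): east 25.9 sin 168° = 5.38, north 25.9 cos 168° = -25.33
Leg 2 (002°, 36.9 km): east 36.9 sin 2° = 1.29, north 36.9 cos 2° = 36.88
Current position: (6.67, 11.54). Target: (-34.8, 28.2). Remaining: Δeast = -41.47, Δnorth = 16.66.
Bearing = atan2(-41.47, 16.66) mod 360° = 291.88°; distance = √((-41.47)² + (16.66)²) = 44.693 km.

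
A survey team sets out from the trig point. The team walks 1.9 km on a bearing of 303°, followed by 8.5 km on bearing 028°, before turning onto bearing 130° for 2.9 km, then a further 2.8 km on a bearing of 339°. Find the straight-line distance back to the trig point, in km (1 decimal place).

Leg 1 (303°, 1.9 km): east 1.9 sin 303° = -1.59, north 1.9 cos 303° = 1.03
Leg 2 (028°, 8.5 km): east 8.5 sin 28° = 3.99, north 8.5 cos 28° = 7.51
Leg 3 (130°, 2.9 km): east 2.9 sin 130° = 2.22, north 2.9 cos 130° = -1.86
Leg 4 (339°, 2.8 km): east 2.8 sin 339° = -1.00, north 2.8 cos 339° = 2.61
Net: 3.62 east, 9.29 north. Distance = √((3.62)² + (9.29)²) = 9.968 km.

10.0 km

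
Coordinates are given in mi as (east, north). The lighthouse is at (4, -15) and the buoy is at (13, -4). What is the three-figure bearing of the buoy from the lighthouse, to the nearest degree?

039°

Δeast = 13 − 4 = 9.00; Δnorth = -4 − -15 = 11.00.
Bearing = atan2(Δeast, Δnorth) mod 360° = 39.29° ≈ 039°.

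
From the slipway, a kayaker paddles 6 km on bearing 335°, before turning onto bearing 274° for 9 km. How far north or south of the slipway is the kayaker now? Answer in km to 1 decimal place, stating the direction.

Leg 1 (335°, 6 km): east 6 sin 335° = -2.54, north 6 cos 335° = 5.44
Leg 2 (274°, 9 km): east 9 sin 274° = -8.98, north 9 cos 274° = 0.63
Net north component: 6.07 km.

6.1 km north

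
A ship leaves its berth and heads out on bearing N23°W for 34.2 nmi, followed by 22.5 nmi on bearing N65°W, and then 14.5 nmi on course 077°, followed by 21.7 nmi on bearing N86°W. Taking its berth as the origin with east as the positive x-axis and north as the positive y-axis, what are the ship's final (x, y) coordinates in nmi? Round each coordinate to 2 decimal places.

Leg 1 (N23°W, 34.2 nmi): east 34.2 sin 337° = -13.36, north 34.2 cos 337° = 31.48
Leg 2 (N65°W, 22.5 nmi): east 22.5 sin 295° = -20.39, north 22.5 cos 295° = 9.51
Leg 3 (077°, 14.5 nmi): east 14.5 sin 77° = 14.13, north 14.5 cos 77° = 3.26
Leg 4 (N86°W, 21.7 nmi): east 21.7 sin 274° = -21.65, north 21.7 cos 274° = 1.51
Summing: -41.27 nmi east, 45.77 nmi north → (-41.27, 45.77).

(-41.27, 45.77)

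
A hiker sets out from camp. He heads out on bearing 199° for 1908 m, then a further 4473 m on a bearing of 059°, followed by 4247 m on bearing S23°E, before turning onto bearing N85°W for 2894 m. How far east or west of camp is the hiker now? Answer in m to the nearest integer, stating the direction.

1989 m east

Leg 1 (199°, 1908 m): east 1908 sin 199° = -621.18, north 1908 cos 199° = -1804.05
Leg 2 (059°, 4473 m): east 4473 sin 59° = 3834.11, north 4473 cos 59° = 2303.77
Leg 3 (S23°E, 4247 m): east 4247 sin 157° = 1659.44, north 4247 cos 157° = -3909.38
Leg 4 (N85°W, 2894 m): east 2894 sin 275° = -2882.99, north 2894 cos 275° = 252.23
Net east component: 1989.37 m.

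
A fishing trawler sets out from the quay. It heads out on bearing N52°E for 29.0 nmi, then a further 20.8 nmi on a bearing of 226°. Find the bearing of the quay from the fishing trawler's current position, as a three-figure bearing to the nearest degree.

247°

Leg 1 (N52°E, 29.0 nmi): east 29.0 sin 52° = 22.85, north 29.0 cos 52° = 17.85
Leg 2 (226°, 20.8 nmi): east 20.8 sin 226° = -14.96, north 20.8 cos 226° = -14.45
Net displacement: 7.89 east, 3.41 north. Direction back to start is (-7.89, -3.41): bearing = atan2(-7.89, -3.41) mod 360° = 246.66° ≈ 247°.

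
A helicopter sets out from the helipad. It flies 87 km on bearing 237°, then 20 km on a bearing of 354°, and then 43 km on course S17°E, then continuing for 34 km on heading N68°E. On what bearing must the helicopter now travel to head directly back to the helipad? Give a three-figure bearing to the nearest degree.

029°

Leg 1 (237°, 87 km): east 87 sin 237° = -72.96, north 87 cos 237° = -47.38
Leg 2 (354°, 20 km): east 20 sin 354° = -2.09, north 20 cos 354° = 19.89
Leg 3 (S17°E, 43 km): east 43 sin 163° = 12.57, north 43 cos 163° = -41.12
Leg 4 (N68°E, 34 km): east 34 sin 68° = 31.52, north 34 cos 68° = 12.74
Net displacement: -30.96 east, -55.88 north. Direction back to start is (30.96, 55.88): bearing = atan2(30.96, 55.88) mod 360° = 28.99° ≈ 029°.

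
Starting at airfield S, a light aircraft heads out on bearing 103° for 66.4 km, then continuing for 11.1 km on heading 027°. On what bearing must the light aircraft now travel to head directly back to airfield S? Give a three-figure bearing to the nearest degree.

274°

Leg 1 (103°, 66.4 km): east 66.4 sin 103° = 64.70, north 66.4 cos 103° = -14.94
Leg 2 (027°, 11.1 km): east 11.1 sin 27° = 5.04, north 11.1 cos 27° = 9.89
Net displacement: 69.74 east, -5.05 north. Direction back to start is (-69.74, 5.05): bearing = atan2(-69.74, 5.05) mod 360° = 274.14° ≈ 274°.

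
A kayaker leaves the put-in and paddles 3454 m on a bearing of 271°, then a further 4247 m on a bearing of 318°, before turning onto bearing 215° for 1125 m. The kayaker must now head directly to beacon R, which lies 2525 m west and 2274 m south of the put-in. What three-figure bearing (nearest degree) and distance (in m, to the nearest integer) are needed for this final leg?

Leg 1 (271°, 3454 m): east 3454 sin 271° = -3453.47, north 3454 cos 271° = 60.28
Leg 2 (318°, 4247 m): east 4247 sin 318° = -2841.80, north 4247 cos 318° = 3156.14
Leg 3 (215°, 1125 m): east 1125 sin 215° = -645.27, north 1125 cos 215° = -921.55
Current position: (-6940.55, 2294.87). Target: (-2525, -2274). Remaining: Δeast = 4415.55, Δnorth = -4568.87.
Bearing = atan2(4415.55, -4568.87) mod 360° = 135.98°; distance = √((4415.55)² + (-4568.87)²) = 6353.866 m.

136°, 6354 m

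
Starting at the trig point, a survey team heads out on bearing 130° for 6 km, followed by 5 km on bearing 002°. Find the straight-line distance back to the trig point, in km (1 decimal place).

Leg 1 (130°, 6 km): east 6 sin 130° = 4.60, north 6 cos 130° = -3.86
Leg 2 (002°, 5 km): east 5 sin 2° = 0.17, north 5 cos 2° = 5.00
Net: 4.77 east, 1.14 north. Distance = √((4.77)² + (1.14)²) = 4.905 km.

4.9 km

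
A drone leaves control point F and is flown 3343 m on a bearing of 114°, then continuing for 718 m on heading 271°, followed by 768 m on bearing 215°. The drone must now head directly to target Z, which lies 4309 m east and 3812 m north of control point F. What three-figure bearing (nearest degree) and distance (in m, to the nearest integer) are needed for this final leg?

023°, 6271 m

Leg 1 (114°, 3343 m): east 3343 sin 114° = 3053.98, north 3343 cos 114° = -1359.72
Leg 2 (271°, 718 m): east 718 sin 271° = -717.89, north 718 cos 271° = 12.53
Leg 3 (215°, 768 m): east 768 sin 215° = -440.51, north 768 cos 215° = -629.11
Current position: (1895.59, -1976.30). Target: (4309, 3812). Remaining: Δeast = 2413.41, Δnorth = 5788.30.
Bearing = atan2(2413.41, 5788.30) mod 360° = 22.63°; distance = √((2413.41)² + (5788.30)²) = 6271.281 m.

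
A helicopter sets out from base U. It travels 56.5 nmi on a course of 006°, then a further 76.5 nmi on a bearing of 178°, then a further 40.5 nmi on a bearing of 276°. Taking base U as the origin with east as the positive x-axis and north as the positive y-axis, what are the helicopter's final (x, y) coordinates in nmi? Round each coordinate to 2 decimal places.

Leg 1 (006°, 56.5 nmi): east 56.5 sin 6° = 5.91, north 56.5 cos 6° = 56.19
Leg 2 (178°, 76.5 nmi): east 76.5 sin 178° = 2.67, north 76.5 cos 178° = -76.45
Leg 3 (276°, 40.5 nmi): east 40.5 sin 276° = -40.28, north 40.5 cos 276° = 4.23
Summing: -31.70 nmi east, -16.03 nmi north → (-31.70, -16.03).

(-31.70, -16.03)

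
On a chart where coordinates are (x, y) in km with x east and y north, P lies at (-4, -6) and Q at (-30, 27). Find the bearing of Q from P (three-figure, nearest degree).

322°

Δeast = -30 − -4 = -26.00; Δnorth = 27 − -6 = 33.00.
Bearing = atan2(Δeast, Δnorth) mod 360° = 321.77° ≈ 322°.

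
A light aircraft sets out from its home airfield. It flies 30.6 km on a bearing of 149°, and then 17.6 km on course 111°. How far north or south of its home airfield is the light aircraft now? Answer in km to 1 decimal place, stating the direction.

32.5 km south

Leg 1 (149°, 30.6 km): east 30.6 sin 149° = 15.76, north 30.6 cos 149° = -26.23
Leg 2 (111°, 17.6 km): east 17.6 sin 111° = 16.43, north 17.6 cos 111° = -6.31
Net north component: -32.54 km.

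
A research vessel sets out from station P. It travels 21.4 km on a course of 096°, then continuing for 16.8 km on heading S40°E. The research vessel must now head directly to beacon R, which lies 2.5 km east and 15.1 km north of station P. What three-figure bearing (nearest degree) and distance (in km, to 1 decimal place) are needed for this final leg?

Leg 1 (096°, 21.4 km): east 21.4 sin 96° = 21.28, north 21.4 cos 96° = -2.24
Leg 2 (S40°E, 16.8 km): east 16.8 sin 140° = 10.80, north 16.8 cos 140° = -12.87
Current position: (32.08, -15.11). Target: (2.5, 15.1). Remaining: Δeast = -29.58, Δnorth = 30.21.
Bearing = atan2(-29.58, 30.21) mod 360° = 315.60°; distance = √((-29.58)² + (30.21)²) = 42.279 km.

316°, 42.3 km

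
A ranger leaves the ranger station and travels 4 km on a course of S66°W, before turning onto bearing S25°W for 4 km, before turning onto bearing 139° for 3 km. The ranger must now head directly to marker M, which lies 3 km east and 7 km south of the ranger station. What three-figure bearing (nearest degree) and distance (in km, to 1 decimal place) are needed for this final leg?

Leg 1 (S66°W, 4 km): east 4 sin 246° = -3.65, north 4 cos 246° = -1.63
Leg 2 (S25°W, 4 km): east 4 sin 205° = -1.69, north 4 cos 205° = -3.63
Leg 3 (139°, 3 km): east 3 sin 139° = 1.97, north 3 cos 139° = -2.26
Current position: (-3.38, -7.52). Target: (3, -7). Remaining: Δeast = 6.38, Δnorth = 0.52.
Bearing = atan2(6.38, 0.52) mod 360° = 85.37°; distance = √((6.38)² + (0.52)²) = 6.397 km.

085°, 6.4 km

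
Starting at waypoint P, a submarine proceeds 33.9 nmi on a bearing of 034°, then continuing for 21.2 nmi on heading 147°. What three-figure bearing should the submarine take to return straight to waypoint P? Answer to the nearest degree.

Leg 1 (034°, 33.9 nmi): east 33.9 sin 34° = 18.96, north 33.9 cos 34° = 28.10
Leg 2 (147°, 21.2 nmi): east 21.2 sin 147° = 11.55, north 21.2 cos 147° = -17.78
Net displacement: 30.50 east, 10.32 north. Direction back to start is (-30.50, -10.32): bearing = atan2(-30.50, -10.32) mod 360° = 251.30° ≈ 251°.

251°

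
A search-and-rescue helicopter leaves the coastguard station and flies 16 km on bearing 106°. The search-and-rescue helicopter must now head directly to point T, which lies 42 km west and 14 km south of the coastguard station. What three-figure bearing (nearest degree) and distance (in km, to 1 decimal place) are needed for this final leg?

Leg 1 (106°, 16 km): east 16 sin 106° = 15.38, north 16 cos 106° = -4.41
Current position: (15.38, -4.41). Target: (-42, -14). Remaining: Δeast = -57.38, Δnorth = -9.59.
Bearing = atan2(-57.38, -9.59) mod 360° = 260.51°; distance = √((-57.38)² + (-9.59)²) = 58.176 km.

261°, 58.2 km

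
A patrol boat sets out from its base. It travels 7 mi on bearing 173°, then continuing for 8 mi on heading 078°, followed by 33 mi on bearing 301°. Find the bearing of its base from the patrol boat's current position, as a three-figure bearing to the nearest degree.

Leg 1 (173°, 7 mi): east 7 sin 173° = 0.85, north 7 cos 173° = -6.95
Leg 2 (078°, 8 mi): east 8 sin 78° = 7.83, north 8 cos 78° = 1.66
Leg 3 (301°, 33 mi): east 33 sin 301° = -28.29, north 33 cos 301° = 17.00
Net displacement: -19.61 east, 11.71 north. Direction back to start is (19.61, -11.71): bearing = atan2(19.61, -11.71) mod 360° = 120.85° ≈ 121°.

121°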